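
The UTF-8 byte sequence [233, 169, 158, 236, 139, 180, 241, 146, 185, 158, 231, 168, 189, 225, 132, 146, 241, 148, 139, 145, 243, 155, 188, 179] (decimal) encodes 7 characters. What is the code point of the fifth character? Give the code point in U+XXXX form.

U+1112

Offset 0: leading byte 0xE9 = 11101001 → 3-byte char #1 = E9 A9 9E.
Offset 3: leading byte 0xEC = 11101100 → 3-byte char #2 = EC 8B B4.
Offset 6: leading byte 0xF1 = 11110001 → 4-byte char #3 = F1 92 B9 9E.
Offset 10: leading byte 0xE7 = 11100111 → 3-byte char #4 = E7 A8 BD.
Offset 13: leading byte 0xE1 = 11100001 → 3-byte char #5 = E1 84 92.
Leading byte 0xE1 = 11100001 matches 1110xxxx → 3-byte sequence.
Byte 1: 0xE1 = 11100001, payload 0001 (4 bits).
Byte 2: 0x84 = 10000100 (10xxxxxx ✓), payload 000100.
Byte 3: 0x92 = 10010010 (10xxxxxx ✓), payload 010010.
Concatenate: 0001000100010010 = 0x1112 (16 bits → U+1112).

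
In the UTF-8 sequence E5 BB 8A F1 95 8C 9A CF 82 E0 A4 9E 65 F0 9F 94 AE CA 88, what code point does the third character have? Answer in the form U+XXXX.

U+03C2

Offset 0: leading byte 0xE5 = 11100101 → 3-byte char #1 = E5 BB 8A.
Offset 3: leading byte 0xF1 = 11110001 → 4-byte char #2 = F1 95 8C 9A.
Offset 7: leading byte 0xCF = 11001111 → 2-byte char #3 = CF 82.
Leading byte 0xCF = 11001111 matches 110xxxxx → 2-byte sequence.
Byte 1: 0xCF = 11001111, payload 01111 (5 bits).
Byte 2: 0x82 = 10000010 (10xxxxxx ✓), payload 000010.
Concatenate: 01111000010 = 0x3C2 (11 bits → U+03C2).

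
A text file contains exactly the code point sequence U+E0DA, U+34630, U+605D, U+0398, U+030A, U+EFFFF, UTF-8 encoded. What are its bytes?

EE 83 9A F0 B4 98 B0 E6 81 9D CE 98 CC 8A F3 AF BF BF

U+E0DA: 3-byte form → EE 83 9A.
U+34630: 4-byte form → F0 B4 98 B0.
U+605D: 3-byte form → E6 81 9D.
U+0398: 2-byte form → CE 98.
U+030A: 2-byte form → CC 8A.
U+EFFFF: 4-byte form → F3 AF BF BF.
Concatenated (18 bytes): EE 83 9A F0 B4 98 B0 E6 81 9D CE 98 CC 8A F3 AF BF BF.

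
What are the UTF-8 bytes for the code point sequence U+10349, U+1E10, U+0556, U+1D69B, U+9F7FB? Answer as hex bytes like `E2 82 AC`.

U+10349: 4-byte form → F0 90 8D 89.
U+1E10: 3-byte form → E1 B8 90.
U+0556: 2-byte form → D5 96.
U+1D69B: 4-byte form → F0 9D 9A 9B.
U+9F7FB: 4-byte form → F2 9F 9F BB.
Concatenated (17 bytes): F0 90 8D 89 E1 B8 90 D5 96 F0 9D 9A 9B F2 9F 9F BB.

F0 90 8D 89 E1 B8 90 D5 96 F0 9D 9A 9B F2 9F 9F BB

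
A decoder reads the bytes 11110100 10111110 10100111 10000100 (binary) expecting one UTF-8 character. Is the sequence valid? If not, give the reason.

invalid (encodes a value above U+10FFFF)

Leading byte 0xF4 = 11110100 → 4-byte form.
Payload = 0x13E9C4, which exceeds U+10FFFF, the maximum Unicode code point. (Leading bytes F5–FF, or F4 followed by ≥ 0x90, are invalid.)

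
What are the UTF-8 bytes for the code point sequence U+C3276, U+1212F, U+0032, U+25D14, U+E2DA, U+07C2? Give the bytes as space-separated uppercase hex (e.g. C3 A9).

U+C3276: 4-byte form → F3 83 89 B6.
U+1212F: 4-byte form → F0 92 84 AF.
U+0032: 1-byte form → 32.
U+25D14: 4-byte form → F0 A5 B4 94.
U+E2DA: 3-byte form → EE 8B 9A.
U+07C2: 2-byte form → DF 82.
Concatenated (18 bytes): F3 83 89 B6 F0 92 84 AF 32 F0 A5 B4 94 EE 8B 9A DF 82.

F3 83 89 B6 F0 92 84 AF 32 F0 A5 B4 94 EE 8B 9A DF 82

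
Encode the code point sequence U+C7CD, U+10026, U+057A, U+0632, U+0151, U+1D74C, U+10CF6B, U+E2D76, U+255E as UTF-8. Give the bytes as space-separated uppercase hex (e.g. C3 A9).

U+C7CD: 3-byte form → EC 9F 8D.
U+10026: 4-byte form → F0 90 80 A6.
U+057A: 2-byte form → D5 BA.
U+0632: 2-byte form → D8 B2.
U+0151: 2-byte form → C5 91.
U+1D74C: 4-byte form → F0 9D 9D 8C.
U+10CF6B: 4-byte form → F4 8C BD AB.
U+E2D76: 4-byte form → F3 A2 B5 B6.
U+255E: 3-byte form → E2 95 9E.
Concatenated (28 bytes): EC 9F 8D F0 90 80 A6 D5 BA D8 B2 C5 91 F0 9D 9D 8C F4 8C BD AB F3 A2 B5 B6 E2 95 9E.

EC 9F 8D F0 90 80 A6 D5 BA D8 B2 C5 91 F0 9D 9D 8C F4 8C BD AB F3 A2 B5 B6 E2 95 9E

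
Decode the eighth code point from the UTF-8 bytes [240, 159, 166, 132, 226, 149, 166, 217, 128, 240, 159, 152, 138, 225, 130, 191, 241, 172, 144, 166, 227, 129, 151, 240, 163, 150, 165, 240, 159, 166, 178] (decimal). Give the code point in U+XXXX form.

Offset 0: leading byte 0xF0 = 11110000 → 4-byte char #1 = F0 9F A6 84.
Offset 4: leading byte 0xE2 = 11100010 → 3-byte char #2 = E2 95 A6.
Offset 7: leading byte 0xD9 = 11011001 → 2-byte char #3 = D9 80.
Offset 9: leading byte 0xF0 = 11110000 → 4-byte char #4 = F0 9F 98 8A.
Offset 13: leading byte 0xE1 = 11100001 → 3-byte char #5 = E1 82 BF.
Offset 16: leading byte 0xF1 = 11110001 → 4-byte char #6 = F1 AC 90 A6.
Offset 20: leading byte 0xE3 = 11100011 → 3-byte char #7 = E3 81 97.
Offset 23: leading byte 0xF0 = 11110000 → 4-byte char #8 = F0 A3 96 A5.
Leading byte 0xF0 = 11110000 matches 11110xxx → 4-byte sequence.
Byte 1: 0xF0 = 11110000, payload 000 (3 bits).
Byte 2: 0xA3 = 10100011 (10xxxxxx ✓), payload 100011.
Byte 3: 0x96 = 10010110 (10xxxxxx ✓), payload 010110.
Byte 4: 0xA5 = 10100101 (10xxxxxx ✓), payload 100101.
Concatenate: 000100011010110100101 = 0x235A5 (21 bits → U+235A5).

U+235A5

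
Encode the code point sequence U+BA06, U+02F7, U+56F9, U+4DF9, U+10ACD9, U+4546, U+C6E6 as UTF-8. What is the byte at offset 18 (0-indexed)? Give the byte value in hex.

U+BA06 → 3-byte form EB A8 86 at offsets 0–2.
U+02F7 → 2-byte form CB B7 at offsets 3–4.
U+56F9 → 3-byte form E5 9B B9 at offsets 5–7.
U+4DF9 → 3-byte form E4 B7 B9 at offsets 8–10.
U+10ACD9 → 4-byte form F4 8A B3 99 at offsets 11–14.
U+4546 → 3-byte form E4 95 86 at offsets 15–17.
U+C6E6 → 3-byte form EC 9B A6 at offsets 18–20.
Offset 18 falls in char 7's range; it's byte 1 of EC 9B A6 = 0xEC.

0xEC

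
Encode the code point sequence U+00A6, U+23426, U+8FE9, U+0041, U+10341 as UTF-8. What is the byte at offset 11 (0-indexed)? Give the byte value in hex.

0x90

U+00A6 → 2-byte form C2 A6 at offsets 0–1.
U+23426 → 4-byte form F0 A3 90 A6 at offsets 2–5.
U+8FE9 → 3-byte form E8 BF A9 at offsets 6–8.
U+0041 → 1-byte form 41 at offsets 9–9.
U+10341 → 4-byte form F0 90 8D 81 at offsets 10–13.
Offset 11 falls in char 5's range; it's byte 2 of F0 90 8D 81 = 0x90.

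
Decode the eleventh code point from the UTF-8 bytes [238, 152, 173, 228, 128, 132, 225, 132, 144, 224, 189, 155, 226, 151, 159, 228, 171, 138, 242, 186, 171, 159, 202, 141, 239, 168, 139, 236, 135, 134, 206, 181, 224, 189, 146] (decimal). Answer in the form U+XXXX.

Offset 0: leading byte 0xEE = 11101110 → 3-byte char #1 = EE 98 AD.
Offset 3: leading byte 0xE4 = 11100100 → 3-byte char #2 = E4 80 84.
Offset 6: leading byte 0xE1 = 11100001 → 3-byte char #3 = E1 84 90.
Offset 9: leading byte 0xE0 = 11100000 → 3-byte char #4 = E0 BD 9B.
Offset 12: leading byte 0xE2 = 11100010 → 3-byte char #5 = E2 97 9F.
Offset 15: leading byte 0xE4 = 11100100 → 3-byte char #6 = E4 AB 8A.
Offset 18: leading byte 0xF2 = 11110010 → 4-byte char #7 = F2 BA AB 9F.
Offset 22: leading byte 0xCA = 11001010 → 2-byte char #8 = CA 8D.
Offset 24: leading byte 0xEF = 11101111 → 3-byte char #9 = EF A8 8B.
Offset 27: leading byte 0xEC = 11101100 → 3-byte char #10 = EC 87 86.
Offset 30: leading byte 0xCE = 11001110 → 2-byte char #11 = CE B5.
Leading byte 0xCE = 11001110 matches 110xxxxx → 2-byte sequence.
Byte 1: 0xCE = 11001110, payload 01110 (5 bits).
Byte 2: 0xB5 = 10110101 (10xxxxxx ✓), payload 110101.
Concatenate: 01110110101 = 0x3B5 (11 bits → U+03B5).

U+03B5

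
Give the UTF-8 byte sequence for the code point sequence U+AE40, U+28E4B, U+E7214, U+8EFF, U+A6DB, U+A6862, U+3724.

U+AE40: 3-byte form → EA B9 80.
U+28E4B: 4-byte form → F0 A8 B9 8B.
U+E7214: 4-byte form → F3 A7 88 94.
U+8EFF: 3-byte form → E8 BB BF.
U+A6DB: 3-byte form → EA 9B 9B.
U+A6862: 4-byte form → F2 A6 A1 A2.
U+3724: 3-byte form → E3 9C A4.
Concatenated (24 bytes): EA B9 80 F0 A8 B9 8B F3 A7 88 94 E8 BB BF EA 9B 9B F2 A6 A1 A2 E3 9C A4.

EA B9 80 F0 A8 B9 8B F3 A7 88 94 E8 BB BF EA 9B 9B F2 A6 A1 A2 E3 9C A4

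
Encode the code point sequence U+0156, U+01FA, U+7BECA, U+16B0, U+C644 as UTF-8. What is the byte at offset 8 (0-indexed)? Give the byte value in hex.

U+0156 → 2-byte form C5 96 at offsets 0–1.
U+01FA → 2-byte form C7 BA at offsets 2–3.
U+7BECA → 4-byte form F1 BB BB 8A at offsets 4–7.
U+16B0 → 3-byte form E1 9A B0 at offsets 8–10.
Offset 8 falls in char 4's range; it's byte 1 of E1 9A B0 = 0xE1.

0xE1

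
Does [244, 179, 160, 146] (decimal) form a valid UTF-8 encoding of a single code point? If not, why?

invalid (encodes a value above U+10FFFF)

Leading byte 0xF4 = 11110100 → 4-byte form.
Payload = 0x133812, which exceeds U+10FFFF, the maximum Unicode code point. (Leading bytes F5–FF, or F4 followed by ≥ 0x90, are invalid.)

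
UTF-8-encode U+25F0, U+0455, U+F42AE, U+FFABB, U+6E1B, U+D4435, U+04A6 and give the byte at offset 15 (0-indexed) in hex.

U+25F0 → 3-byte form E2 97 B0 at offsets 0–2.
U+0455 → 2-byte form D1 95 at offsets 3–4.
U+F42AE → 4-byte form F3 B4 8A AE at offsets 5–8.
U+FFABB → 4-byte form F3 BF AA BB at offsets 9–12.
U+6E1B → 3-byte form E6 B8 9B at offsets 13–15.
Offset 15 falls in char 5's range; it's byte 3 of E6 B8 9B = 0x9B.

0x9B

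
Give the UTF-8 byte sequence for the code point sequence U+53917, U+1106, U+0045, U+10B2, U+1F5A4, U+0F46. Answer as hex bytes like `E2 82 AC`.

F1 93 A4 97 E1 84 86 45 E1 82 B2 F0 9F 96 A4 E0 BD 86

U+53917: 4-byte form → F1 93 A4 97.
U+1106: 3-byte form → E1 84 86.
U+0045: 1-byte form → 45.
U+10B2: 3-byte form → E1 82 B2.
U+1F5A4: 4-byte form → F0 9F 96 A4.
U+0F46: 3-byte form → E0 BD 86.
Concatenated (18 bytes): F1 93 A4 97 E1 84 86 45 E1 82 B2 F0 9F 96 A4 E0 BD 86.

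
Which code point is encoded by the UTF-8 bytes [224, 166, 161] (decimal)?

Leading byte 0xE0 = 11100000 matches 1110xxxx → 3-byte sequence.
Byte 1: 0xE0 = 11100000, payload 0000 (4 bits).
Byte 2: 0xA6 = 10100110 (10xxxxxx ✓), payload 100110.
Byte 3: 0xA1 = 10100001 (10xxxxxx ✓), payload 100001.
Concatenate: 0000100110100001 = 0x9A1 (16 bits → U+09A1).

U+09A1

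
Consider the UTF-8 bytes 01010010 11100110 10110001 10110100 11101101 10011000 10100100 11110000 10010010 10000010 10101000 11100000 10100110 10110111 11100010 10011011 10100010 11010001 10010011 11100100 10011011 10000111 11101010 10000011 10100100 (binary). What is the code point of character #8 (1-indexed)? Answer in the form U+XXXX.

U+46C7

Offset 0: leading byte 0x52 = 01010010 → 1-byte char #1 = 52.
Offset 1: leading byte 0xE6 = 11100110 → 3-byte char #2 = E6 B1 B4.
Offset 4: leading byte 0xED = 11101101 → 3-byte char #3 = ED 98 A4.
Offset 7: leading byte 0xF0 = 11110000 → 4-byte char #4 = F0 92 82 A8.
Offset 11: leading byte 0xE0 = 11100000 → 3-byte char #5 = E0 A6 B7.
Offset 14: leading byte 0xE2 = 11100010 → 3-byte char #6 = E2 9B A2.
Offset 17: leading byte 0xD1 = 11010001 → 2-byte char #7 = D1 93.
Offset 19: leading byte 0xE4 = 11100100 → 3-byte char #8 = E4 9B 87.
Leading byte 0xE4 = 11100100 matches 1110xxxx → 3-byte sequence.
Byte 1: 0xE4 = 11100100, payload 0100 (4 bits).
Byte 2: 0x9B = 10011011 (10xxxxxx ✓), payload 011011.
Byte 3: 0x87 = 10000111 (10xxxxxx ✓), payload 000111.
Concatenate: 0100011011000111 = 0x46C7 (16 bits → U+46C7).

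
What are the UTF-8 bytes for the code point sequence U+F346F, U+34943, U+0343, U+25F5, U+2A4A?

F3 B3 91 AF F0 B4 A5 83 CD 83 E2 97 B5 E2 A9 8A

U+F346F: 4-byte form → F3 B3 91 AF.
U+34943: 4-byte form → F0 B4 A5 83.
U+0343: 2-byte form → CD 83.
U+25F5: 3-byte form → E2 97 B5.
U+2A4A: 3-byte form → E2 A9 8A.
Concatenated (16 bytes): F3 B3 91 AF F0 B4 A5 83 CD 83 E2 97 B5 E2 A9 8A.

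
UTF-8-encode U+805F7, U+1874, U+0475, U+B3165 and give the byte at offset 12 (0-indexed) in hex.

U+805F7 → 4-byte form F2 80 97 B7 at offsets 0–3.
U+1874 → 3-byte form E1 A1 B4 at offsets 4–6.
U+0475 → 2-byte form D1 B5 at offsets 7–8.
U+B3165 → 4-byte form F2 B3 85 A5 at offsets 9–12.
Offset 12 falls in char 4's range; it's byte 4 of F2 B3 85 A5 = 0xA5.

0xA5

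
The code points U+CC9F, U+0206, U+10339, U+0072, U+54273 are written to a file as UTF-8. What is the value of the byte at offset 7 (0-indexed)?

0x8C

U+CC9F → 3-byte form EC B2 9F at offsets 0–2.
U+0206 → 2-byte form C8 86 at offsets 3–4.
U+10339 → 4-byte form F0 90 8C B9 at offsets 5–8.
Offset 7 falls in char 3's range; it's byte 3 of F0 90 8C B9 = 0x8C.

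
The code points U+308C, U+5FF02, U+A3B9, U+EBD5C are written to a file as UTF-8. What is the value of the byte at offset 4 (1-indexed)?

0xF1

1-indexed offset 4 is 0-indexed offset 3.
U+308C → 3-byte form E3 82 8C at offsets 0–2.
U+5FF02 → 4-byte form F1 9F BC 82 at offsets 3–6.
Offset 3 falls in char 2's range; it's byte 1 of F1 9F BC 82 = 0xF1.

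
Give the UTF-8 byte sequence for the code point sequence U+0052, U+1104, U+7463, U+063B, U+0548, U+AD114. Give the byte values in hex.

52 E1 84 84 E7 91 A3 D8 BB D5 88 F2 AD 84 94

U+0052: 1-byte form → 52.
U+1104: 3-byte form → E1 84 84.
U+7463: 3-byte form → E7 91 A3.
U+063B: 2-byte form → D8 BB.
U+0548: 2-byte form → D5 88.
U+AD114: 4-byte form → F2 AD 84 94.
Concatenated (15 bytes): 52 E1 84 84 E7 91 A3 D8 BB D5 88 F2 AD 84 94.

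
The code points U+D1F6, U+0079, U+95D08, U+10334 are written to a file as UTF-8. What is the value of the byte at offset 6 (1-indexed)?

1-indexed offset 6 is 0-indexed offset 5.
U+D1F6 → 3-byte form ED 87 B6 at offsets 0–2.
U+0079 → 1-byte form 79 at offsets 3–3.
U+95D08 → 4-byte form F2 95 B4 88 at offsets 4–7.
Offset 5 falls in char 3's range; it's byte 2 of F2 95 B4 88 = 0x95.

0x95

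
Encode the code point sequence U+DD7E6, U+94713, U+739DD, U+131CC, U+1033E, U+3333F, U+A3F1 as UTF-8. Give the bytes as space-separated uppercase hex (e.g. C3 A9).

U+DD7E6: 4-byte form → F3 9D 9F A6.
U+94713: 4-byte form → F2 94 9C 93.
U+739DD: 4-byte form → F1 B3 A7 9D.
U+131CC: 4-byte form → F0 93 87 8C.
U+1033E: 4-byte form → F0 90 8C BE.
U+3333F: 4-byte form → F0 B3 8C BF.
U+A3F1: 3-byte form → EA 8F B1.
Concatenated (27 bytes): F3 9D 9F A6 F2 94 9C 93 F1 B3 A7 9D F0 93 87 8C F0 90 8C BE F0 B3 8C BF EA 8F B1.

F3 9D 9F A6 F2 94 9C 93 F1 B3 A7 9D F0 93 87 8C F0 90 8C BE F0 B3 8C BF EA 8F B1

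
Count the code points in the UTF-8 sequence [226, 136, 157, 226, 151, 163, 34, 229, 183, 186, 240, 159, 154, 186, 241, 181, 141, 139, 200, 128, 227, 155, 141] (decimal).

8

Byte at offset 0: 0xE2 = 11100010 → 3-byte char (#1). Advance 3.
Byte at offset 3: 0xE2 = 11100010 → 3-byte char (#2). Advance 3.
Byte at offset 6: 0x22 = 00100010 → 1-byte char (#3). Advance 1.
Byte at offset 7: 0xE5 = 11100101 → 3-byte char (#4). Advance 3.
Byte at offset 10: 0xF0 = 11110000 → 4-byte char (#5). Advance 4.
Byte at offset 14: 0xF1 = 11110001 → 4-byte char (#6). Advance 4.
Byte at offset 18: 0xC8 = 11001000 → 2-byte char (#7). Advance 2.
Byte at offset 20: 0xE3 = 11100011 → 3-byte char (#8). Advance 3.
Reached end at offset 23 after 8 code points.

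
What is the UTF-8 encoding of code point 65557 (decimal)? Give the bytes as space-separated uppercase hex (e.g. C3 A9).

U+10015 = 0x10015 = 65557 decimal. In range U+10000–U+10FFFF → 4-byte form: 11110xxx 10xxxxxx 10xxxxxx 10xxxxxx.
Binary (21 bits): 000010000000000010101.
Split 3+6+6+6: 000 | 010000 | 000000 | 010101.
Byte 1: 11110000 = 0xF0.
Byte 2: 10010000 = 0x90.
Byte 3: 10000000 = 0x80.
Byte 4: 10010101 = 0x95.

F0 90 80 95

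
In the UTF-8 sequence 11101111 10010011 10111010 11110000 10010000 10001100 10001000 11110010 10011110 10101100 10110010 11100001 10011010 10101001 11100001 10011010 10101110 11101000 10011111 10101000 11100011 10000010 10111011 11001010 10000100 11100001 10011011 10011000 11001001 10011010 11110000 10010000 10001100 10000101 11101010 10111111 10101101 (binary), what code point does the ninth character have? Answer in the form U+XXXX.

U+16D8

Offset 0: leading byte 0xEF = 11101111 → 3-byte char #1 = EF 93 BA.
Offset 3: leading byte 0xF0 = 11110000 → 4-byte char #2 = F0 90 8C 88.
Offset 7: leading byte 0xF2 = 11110010 → 4-byte char #3 = F2 9E AC B2.
Offset 11: leading byte 0xE1 = 11100001 → 3-byte char #4 = E1 9A A9.
Offset 14: leading byte 0xE1 = 11100001 → 3-byte char #5 = E1 9A AE.
Offset 17: leading byte 0xE8 = 11101000 → 3-byte char #6 = E8 9F A8.
Offset 20: leading byte 0xE3 = 11100011 → 3-byte char #7 = E3 82 BB.
Offset 23: leading byte 0xCA = 11001010 → 2-byte char #8 = CA 84.
Offset 25: leading byte 0xE1 = 11100001 → 3-byte char #9 = E1 9B 98.
Leading byte 0xE1 = 11100001 matches 1110xxxx → 3-byte sequence.
Byte 1: 0xE1 = 11100001, payload 0001 (4 bits).
Byte 2: 0x9B = 10011011 (10xxxxxx ✓), payload 011011.
Byte 3: 0x98 = 10011000 (10xxxxxx ✓), payload 011000.
Concatenate: 0001011011011000 = 0x16D8 (16 bits → U+16D8).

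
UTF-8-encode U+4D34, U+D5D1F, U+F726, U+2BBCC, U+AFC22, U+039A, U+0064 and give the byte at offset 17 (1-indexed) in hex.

0xB0

1-indexed offset 17 is 0-indexed offset 16.
U+4D34 → 3-byte form E4 B4 B4 at offsets 0–2.
U+D5D1F → 4-byte form F3 95 B4 9F at offsets 3–6.
U+F726 → 3-byte form EF 9C A6 at offsets 7–9.
U+2BBCC → 4-byte form F0 AB AF 8C at offsets 10–13.
U+AFC22 → 4-byte form F2 AF B0 A2 at offsets 14–17.
Offset 16 falls in char 5's range; it's byte 3 of F2 AF B0 A2 = 0xB0.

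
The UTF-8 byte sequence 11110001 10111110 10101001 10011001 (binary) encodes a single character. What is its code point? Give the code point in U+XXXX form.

U+7EA59

Leading byte 0xF1 = 11110001 matches 11110xxx → 4-byte sequence.
Byte 1: 0xF1 = 11110001, payload 001 (3 bits).
Byte 2: 0xBE = 10111110 (10xxxxxx ✓), payload 111110.
Byte 3: 0xA9 = 10101001 (10xxxxxx ✓), payload 101001.
Byte 4: 0x99 = 10011001 (10xxxxxx ✓), payload 011001.
Concatenate: 001111110101001011001 = 0x7EA59 (21 bits → U+7EA59).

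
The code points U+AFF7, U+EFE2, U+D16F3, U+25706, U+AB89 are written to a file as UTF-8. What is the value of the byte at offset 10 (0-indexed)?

U+AFF7 → 3-byte form EA BF B7 at offsets 0–2.
U+EFE2 → 3-byte form EE BF A2 at offsets 3–5.
U+D16F3 → 4-byte form F3 91 9B B3 at offsets 6–9.
U+25706 → 4-byte form F0 A5 9C 86 at offsets 10–13.
Offset 10 falls in char 4's range; it's byte 1 of F0 A5 9C 86 = 0xF0.

0xF0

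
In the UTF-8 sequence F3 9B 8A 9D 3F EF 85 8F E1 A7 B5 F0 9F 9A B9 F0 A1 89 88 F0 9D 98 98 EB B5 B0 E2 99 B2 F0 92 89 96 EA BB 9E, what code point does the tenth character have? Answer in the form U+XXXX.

U+12256

Offset 0: leading byte 0xF3 = 11110011 → 4-byte char #1 = F3 9B 8A 9D.
Offset 4: leading byte 0x3F = 00111111 → 1-byte char #2 = 3F.
Offset 5: leading byte 0xEF = 11101111 → 3-byte char #3 = EF 85 8F.
Offset 8: leading byte 0xE1 = 11100001 → 3-byte char #4 = E1 A7 B5.
Offset 11: leading byte 0xF0 = 11110000 → 4-byte char #5 = F0 9F 9A B9.
Offset 15: leading byte 0xF0 = 11110000 → 4-byte char #6 = F0 A1 89 88.
Offset 19: leading byte 0xF0 = 11110000 → 4-byte char #7 = F0 9D 98 98.
Offset 23: leading byte 0xEB = 11101011 → 3-byte char #8 = EB B5 B0.
Offset 26: leading byte 0xE2 = 11100010 → 3-byte char #9 = E2 99 B2.
Offset 29: leading byte 0xF0 = 11110000 → 4-byte char #10 = F0 92 89 96.
Leading byte 0xF0 = 11110000 matches 11110xxx → 4-byte sequence.
Byte 1: 0xF0 = 11110000, payload 000 (3 bits).
Byte 2: 0x92 = 10010010 (10xxxxxx ✓), payload 010010.
Byte 3: 0x89 = 10001001 (10xxxxxx ✓), payload 001001.
Byte 4: 0x96 = 10010110 (10xxxxxx ✓), payload 010110.
Concatenate: 000010010001001010110 = 0x12256 (21 bits → U+12256).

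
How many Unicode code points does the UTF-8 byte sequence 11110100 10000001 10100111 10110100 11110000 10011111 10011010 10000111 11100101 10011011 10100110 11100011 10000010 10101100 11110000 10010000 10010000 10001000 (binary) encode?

Byte at offset 0: 0xF4 = 11110100 → 4-byte char (#1). Advance 4.
Byte at offset 4: 0xF0 = 11110000 → 4-byte char (#2). Advance 4.
Byte at offset 8: 0xE5 = 11100101 → 3-byte char (#3). Advance 3.
Byte at offset 11: 0xE3 = 11100011 → 3-byte char (#4). Advance 3.
Byte at offset 14: 0xF0 = 11110000 → 4-byte char (#5). Advance 4.
Reached end at offset 18 after 5 code points.

5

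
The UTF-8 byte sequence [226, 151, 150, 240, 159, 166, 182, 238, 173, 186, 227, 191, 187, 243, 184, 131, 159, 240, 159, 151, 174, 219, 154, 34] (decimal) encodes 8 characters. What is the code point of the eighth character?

Offset 0: leading byte 0xE2 = 11100010 → 3-byte char #1 = E2 97 96.
Offset 3: leading byte 0xF0 = 11110000 → 4-byte char #2 = F0 9F A6 B6.
Offset 7: leading byte 0xEE = 11101110 → 3-byte char #3 = EE AD BA.
Offset 10: leading byte 0xE3 = 11100011 → 3-byte char #4 = E3 BF BB.
Offset 13: leading byte 0xF3 = 11110011 → 4-byte char #5 = F3 B8 83 9F.
Offset 17: leading byte 0xF0 = 11110000 → 4-byte char #6 = F0 9F 97 AE.
Offset 21: leading byte 0xDB = 11011011 → 2-byte char #7 = DB 9A.
Offset 23: leading byte 0x22 = 00100010 → 1-byte char #8 = 22.
Leading byte 0x22 = 00100010 matches 0xxxxxxx → 1-byte sequence.
Byte 1: 0x22 = 00100010, payload 0100010 (7 bits).
Concatenate: 0100010 = 0x22 (7 bits → U+0022).

U+0022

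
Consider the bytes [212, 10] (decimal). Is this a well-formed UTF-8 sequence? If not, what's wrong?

invalid (non-continuation byte where continuation expected)

Leading byte 0xD4 = 11010100 → 2-byte form.
Byte 2 is 0x0A = 00001010, which is not 10xxxxxx — expected a continuation byte.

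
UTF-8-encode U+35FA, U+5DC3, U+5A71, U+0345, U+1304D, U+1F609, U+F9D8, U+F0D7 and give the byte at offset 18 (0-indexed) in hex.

U+35FA → 3-byte form E3 97 BA at offsets 0–2.
U+5DC3 → 3-byte form E5 B7 83 at offsets 3–5.
U+5A71 → 3-byte form E5 A9 B1 at offsets 6–8.
U+0345 → 2-byte form CD 85 at offsets 9–10.
U+1304D → 4-byte form F0 93 81 8D at offsets 11–14.
U+1F609 → 4-byte form F0 9F 98 89 at offsets 15–18.
Offset 18 falls in char 6's range; it's byte 4 of F0 9F 98 89 = 0x89.

0x89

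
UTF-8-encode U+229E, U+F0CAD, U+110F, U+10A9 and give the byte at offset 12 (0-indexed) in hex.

U+229E → 3-byte form E2 8A 9E at offsets 0–2.
U+F0CAD → 4-byte form F3 B0 B2 AD at offsets 3–6.
U+110F → 3-byte form E1 84 8F at offsets 7–9.
U+10A9 → 3-byte form E1 82 A9 at offsets 10–12.
Offset 12 falls in char 4's range; it's byte 3 of E1 82 A9 = 0xA9.

0xA9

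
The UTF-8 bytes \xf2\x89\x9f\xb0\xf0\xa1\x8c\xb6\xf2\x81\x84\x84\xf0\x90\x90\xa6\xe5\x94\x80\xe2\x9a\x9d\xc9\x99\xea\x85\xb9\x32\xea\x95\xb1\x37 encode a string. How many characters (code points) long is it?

11

Byte at offset 0: 0xF2 = 11110010 → 4-byte char (#1). Advance 4.
Byte at offset 4: 0xF0 = 11110000 → 4-byte char (#2). Advance 4.
Byte at offset 8: 0xF2 = 11110010 → 4-byte char (#3). Advance 4.
Byte at offset 12: 0xF0 = 11110000 → 4-byte char (#4). Advance 4.
Byte at offset 16: 0xE5 = 11100101 → 3-byte char (#5). Advance 3.
Byte at offset 19: 0xE2 = 11100010 → 3-byte char (#6). Advance 3.
Byte at offset 22: 0xC9 = 11001001 → 2-byte char (#7). Advance 2.
Byte at offset 24: 0xEA = 11101010 → 3-byte char (#8). Advance 3.
Byte at offset 27: 0x32 = 00110010 → 1-byte char (#9). Advance 1.
Byte at offset 28: 0xEA = 11101010 → 3-byte char (#10). Advance 3.
Byte at offset 31: 0x37 = 00110111 → 1-byte char (#11). Advance 1.
Reached end at offset 32 after 11 code points.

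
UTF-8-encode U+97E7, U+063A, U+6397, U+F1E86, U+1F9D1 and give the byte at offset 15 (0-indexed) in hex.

U+97E7 → 3-byte form E9 9F A7 at offsets 0–2.
U+063A → 2-byte form D8 BA at offsets 3–4.
U+6397 → 3-byte form E6 8E 97 at offsets 5–7.
U+F1E86 → 4-byte form F3 B1 BA 86 at offsets 8–11.
U+1F9D1 → 4-byte form F0 9F A7 91 at offsets 12–15.
Offset 15 falls in char 5's range; it's byte 4 of F0 9F A7 91 = 0x91.

0x91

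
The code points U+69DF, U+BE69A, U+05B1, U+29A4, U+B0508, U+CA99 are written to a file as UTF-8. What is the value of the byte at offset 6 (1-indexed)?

0x9A

1-indexed offset 6 is 0-indexed offset 5.
U+69DF → 3-byte form E6 A7 9F at offsets 0–2.
U+BE69A → 4-byte form F2 BE 9A 9A at offsets 3–6.
Offset 5 falls in char 2's range; it's byte 3 of F2 BE 9A 9A = 0x9A.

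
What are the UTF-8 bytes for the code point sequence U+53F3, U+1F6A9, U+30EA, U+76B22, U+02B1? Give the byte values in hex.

E5 8F B3 F0 9F 9A A9 E3 83 AA F1 B6 AC A2 CA B1

U+53F3: 3-byte form → E5 8F B3.
U+1F6A9: 4-byte form → F0 9F 9A A9.
U+30EA: 3-byte form → E3 83 AA.
U+76B22: 4-byte form → F1 B6 AC A2.
U+02B1: 2-byte form → CA B1.
Concatenated (16 bytes): E5 8F B3 F0 9F 9A A9 E3 83 AA F1 B6 AC A2 CA B1.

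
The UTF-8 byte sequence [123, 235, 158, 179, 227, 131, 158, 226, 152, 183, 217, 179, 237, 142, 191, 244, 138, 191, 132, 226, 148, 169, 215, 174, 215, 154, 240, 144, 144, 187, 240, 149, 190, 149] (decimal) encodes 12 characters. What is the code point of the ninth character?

U+05EE

Offset 0: leading byte 0x7B = 01111011 → 1-byte char #1 = 7B.
Offset 1: leading byte 0xEB = 11101011 → 3-byte char #2 = EB 9E B3.
Offset 4: leading byte 0xE3 = 11100011 → 3-byte char #3 = E3 83 9E.
Offset 7: leading byte 0xE2 = 11100010 → 3-byte char #4 = E2 98 B7.
Offset 10: leading byte 0xD9 = 11011001 → 2-byte char #5 = D9 B3.
Offset 12: leading byte 0xED = 11101101 → 3-byte char #6 = ED 8E BF.
Offset 15: leading byte 0xF4 = 11110100 → 4-byte char #7 = F4 8A BF 84.
Offset 19: leading byte 0xE2 = 11100010 → 3-byte char #8 = E2 94 A9.
Offset 22: leading byte 0xD7 = 11010111 → 2-byte char #9 = D7 AE.
Leading byte 0xD7 = 11010111 matches 110xxxxx → 2-byte sequence.
Byte 1: 0xD7 = 11010111, payload 10111 (5 bits).
Byte 2: 0xAE = 10101110 (10xxxxxx ✓), payload 101110.
Concatenate: 10111101110 = 0x5EE (11 bits → U+05EE).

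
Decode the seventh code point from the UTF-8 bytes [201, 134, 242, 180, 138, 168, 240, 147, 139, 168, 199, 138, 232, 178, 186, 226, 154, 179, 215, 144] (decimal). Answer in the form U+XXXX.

Offset 0: leading byte 0xC9 = 11001001 → 2-byte char #1 = C9 86.
Offset 2: leading byte 0xF2 = 11110010 → 4-byte char #2 = F2 B4 8A A8.
Offset 6: leading byte 0xF0 = 11110000 → 4-byte char #3 = F0 93 8B A8.
Offset 10: leading byte 0xC7 = 11000111 → 2-byte char #4 = C7 8A.
Offset 12: leading byte 0xE8 = 11101000 → 3-byte char #5 = E8 B2 BA.
Offset 15: leading byte 0xE2 = 11100010 → 3-byte char #6 = E2 9A B3.
Offset 18: leading byte 0xD7 = 11010111 → 2-byte char #7 = D7 90.
Leading byte 0xD7 = 11010111 matches 110xxxxx → 2-byte sequence.
Byte 1: 0xD7 = 11010111, payload 10111 (5 bits).
Byte 2: 0x90 = 10010000 (10xxxxxx ✓), payload 010000.
Concatenate: 10111010000 = 0x5D0 (11 bits → U+05D0).

U+05D0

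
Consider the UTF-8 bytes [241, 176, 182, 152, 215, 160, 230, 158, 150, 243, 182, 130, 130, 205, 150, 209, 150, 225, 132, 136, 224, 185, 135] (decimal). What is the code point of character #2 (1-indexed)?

Offset 0: leading byte 0xF1 = 11110001 → 4-byte char #1 = F1 B0 B6 98.
Offset 4: leading byte 0xD7 = 11010111 → 2-byte char #2 = D7 A0.
Leading byte 0xD7 = 11010111 matches 110xxxxx → 2-byte sequence.
Byte 1: 0xD7 = 11010111, payload 10111 (5 bits).
Byte 2: 0xA0 = 10100000 (10xxxxxx ✓), payload 100000.
Concatenate: 10111100000 = 0x5E0 (11 bits → U+05E0).

U+05E0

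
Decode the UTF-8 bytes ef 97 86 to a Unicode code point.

Leading byte 0xEF = 11101111 matches 1110xxxx → 3-byte sequence.
Byte 1: 0xEF = 11101111, payload 1111 (4 bits).
Byte 2: 0x97 = 10010111 (10xxxxxx ✓), payload 010111.
Byte 3: 0x86 = 10000110 (10xxxxxx ✓), payload 000110.
Concatenate: 1111010111000110 = 0xF5C6 (16 bits → U+F5C6).

U+F5C6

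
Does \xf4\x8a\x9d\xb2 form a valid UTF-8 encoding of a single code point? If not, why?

Leading byte 0xF4 = 11110100 → 4-byte form.
Continuation bytes 0x8A=10001010, 0x9D=10011101, 0xB2=10110010 all match 10xxxxxx.
Decoded value 0x10A772 is ≥ 0x10000 (shortest form) and not a surrogate.

valid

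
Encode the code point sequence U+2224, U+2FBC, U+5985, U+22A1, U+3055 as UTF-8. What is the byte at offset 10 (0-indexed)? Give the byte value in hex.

0x8A

U+2224 → 3-byte form E2 88 A4 at offsets 0–2.
U+2FBC → 3-byte form E2 BE BC at offsets 3–5.
U+5985 → 3-byte form E5 A6 85 at offsets 6–8.
U+22A1 → 3-byte form E2 8A A1 at offsets 9–11.
Offset 10 falls in char 4's range; it's byte 2 of E2 8A A1 = 0x8A.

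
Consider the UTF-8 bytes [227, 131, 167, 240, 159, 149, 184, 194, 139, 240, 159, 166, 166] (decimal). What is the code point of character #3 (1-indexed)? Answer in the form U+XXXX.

U+008B

Offset 0: leading byte 0xE3 = 11100011 → 3-byte char #1 = E3 83 A7.
Offset 3: leading byte 0xF0 = 11110000 → 4-byte char #2 = F0 9F 95 B8.
Offset 7: leading byte 0xC2 = 11000010 → 2-byte char #3 = C2 8B.
Leading byte 0xC2 = 11000010 matches 110xxxxx → 2-byte sequence.
Byte 1: 0xC2 = 11000010, payload 00010 (5 bits).
Byte 2: 0x8B = 10001011 (10xxxxxx ✓), payload 001011.
Concatenate: 00010001011 = 0x8B (11 bits → U+008B).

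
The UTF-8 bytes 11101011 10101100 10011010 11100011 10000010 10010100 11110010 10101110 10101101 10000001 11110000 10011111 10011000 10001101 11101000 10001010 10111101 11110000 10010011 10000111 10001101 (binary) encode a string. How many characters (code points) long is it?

Byte at offset 0: 0xEB = 11101011 → 3-byte char (#1). Advance 3.
Byte at offset 3: 0xE3 = 11100011 → 3-byte char (#2). Advance 3.
Byte at offset 6: 0xF2 = 11110010 → 4-byte char (#3). Advance 4.
Byte at offset 10: 0xF0 = 11110000 → 4-byte char (#4). Advance 4.
Byte at offset 14: 0xE8 = 11101000 → 3-byte char (#5). Advance 3.
Byte at offset 17: 0xF0 = 11110000 → 4-byte char (#6). Advance 4.
Reached end at offset 21 after 6 code points.

6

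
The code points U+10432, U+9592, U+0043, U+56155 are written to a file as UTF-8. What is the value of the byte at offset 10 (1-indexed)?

0x96

1-indexed offset 10 is 0-indexed offset 9.
U+10432 → 4-byte form F0 90 90 B2 at offsets 0–3.
U+9592 → 3-byte form E9 96 92 at offsets 4–6.
U+0043 → 1-byte form 43 at offsets 7–7.
U+56155 → 4-byte form F1 96 85 95 at offsets 8–11.
Offset 9 falls in char 4's range; it's byte 2 of F1 96 85 95 = 0x96.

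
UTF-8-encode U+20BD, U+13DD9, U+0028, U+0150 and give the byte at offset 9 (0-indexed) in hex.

U+20BD → 3-byte form E2 82 BD at offsets 0–2.
U+13DD9 → 4-byte form F0 93 B7 99 at offsets 3–6.
U+0028 → 1-byte form 28 at offsets 7–7.
U+0150 → 2-byte form C5 90 at offsets 8–9.
Offset 9 falls in char 4's range; it's byte 2 of C5 90 = 0x90.

0x90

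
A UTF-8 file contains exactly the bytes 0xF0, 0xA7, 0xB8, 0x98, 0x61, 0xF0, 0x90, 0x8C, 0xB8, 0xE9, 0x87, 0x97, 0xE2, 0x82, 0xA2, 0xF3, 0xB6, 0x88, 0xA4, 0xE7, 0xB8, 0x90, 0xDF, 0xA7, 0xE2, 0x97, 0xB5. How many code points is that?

Byte at offset 0: 0xF0 = 11110000 → 4-byte char (#1). Advance 4.
Byte at offset 4: 0x61 = 01100001 → 1-byte char (#2). Advance 1.
Byte at offset 5: 0xF0 = 11110000 → 4-byte char (#3). Advance 4.
Byte at offset 9: 0xE9 = 11101001 → 3-byte char (#4). Advance 3.
Byte at offset 12: 0xE2 = 11100010 → 3-byte char (#5). Advance 3.
Byte at offset 15: 0xF3 = 11110011 → 4-byte char (#6). Advance 4.
Byte at offset 19: 0xE7 = 11100111 → 3-byte char (#7). Advance 3.
Byte at offset 22: 0xDF = 11011111 → 2-byte char (#8). Advance 2.
Byte at offset 24: 0xE2 = 11100010 → 3-byte char (#9). Advance 3.
Reached end at offset 27 after 9 code points.

9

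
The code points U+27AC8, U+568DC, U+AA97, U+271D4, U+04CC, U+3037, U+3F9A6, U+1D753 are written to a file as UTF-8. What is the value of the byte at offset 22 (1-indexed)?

1-indexed offset 22 is 0-indexed offset 21.
U+27AC8 → 4-byte form F0 A7 AB 88 at offsets 0–3.
U+568DC → 4-byte form F1 96 A3 9C at offsets 4–7.
U+AA97 → 3-byte form EA AA 97 at offsets 8–10.
U+271D4 → 4-byte form F0 A7 87 94 at offsets 11–14.
U+04CC → 2-byte form D3 8C at offsets 15–16.
U+3037 → 3-byte form E3 80 B7 at offsets 17–19.
U+3F9A6 → 4-byte form F0 BF A6 A6 at offsets 20–23.
Offset 21 falls in char 7's range; it's byte 2 of F0 BF A6 A6 = 0xBF.

0xBF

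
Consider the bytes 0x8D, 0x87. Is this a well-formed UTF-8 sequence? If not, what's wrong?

Byte 0x8D = 10001101 has the form 10xxxxxx — a continuation byte — but there is no preceding leading byte.

invalid (continuation byte with no leading byte)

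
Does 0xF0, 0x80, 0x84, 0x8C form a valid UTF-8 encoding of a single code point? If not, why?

Leading byte 0xF0 = 11110000 → 4-byte form.
Continuation bytes all match 10xxxxxx. Payload decodes to 0x10C.
But 0x10C < 0x10000, the minimum for a 4-byte sequence — this is an overlong encoding.

invalid (overlong encoding)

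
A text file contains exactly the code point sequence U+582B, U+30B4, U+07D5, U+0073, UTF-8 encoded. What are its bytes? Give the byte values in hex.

U+582B: 3-byte form → E5 A0 AB.
U+30B4: 3-byte form → E3 82 B4.
U+07D5: 2-byte form → DF 95.
U+0073: 1-byte form → 73.
Concatenated (9 bytes): E5 A0 AB E3 82 B4 DF 95 73.

E5 A0 AB E3 82 B4 DF 95 73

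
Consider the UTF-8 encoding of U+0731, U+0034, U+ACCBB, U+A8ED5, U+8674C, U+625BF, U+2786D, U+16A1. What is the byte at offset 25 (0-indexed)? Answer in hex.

U+0731 → 2-byte form DC B1 at offsets 0–1.
U+0034 → 1-byte form 34 at offsets 2–2.
U+ACCBB → 4-byte form F2 AC B2 BB at offsets 3–6.
U+A8ED5 → 4-byte form F2 A8 BB 95 at offsets 7–10.
U+8674C → 4-byte form F2 86 9D 8C at offsets 11–14.
U+625BF → 4-byte form F1 A2 96 BF at offsets 15–18.
U+2786D → 4-byte form F0 A7 A1 AD at offsets 19–22.
U+16A1 → 3-byte form E1 9A A1 at offsets 23–25.
Offset 25 falls in char 8's range; it's byte 3 of E1 9A A1 = 0xA1.

0xA1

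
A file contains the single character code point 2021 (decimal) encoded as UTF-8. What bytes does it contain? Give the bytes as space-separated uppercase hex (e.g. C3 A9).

DF A5

U+07E5 = 0x7E5 = 2021 decimal. In range U+0080–U+07FF → 2-byte form: 110xxxxx 10xxxxxx.
Binary (11 bits): 11111100101.
Split 5+6: 11111 | 100101.
Byte 1: 11011111 = 0xDF.
Byte 2: 10100101 = 0xA5.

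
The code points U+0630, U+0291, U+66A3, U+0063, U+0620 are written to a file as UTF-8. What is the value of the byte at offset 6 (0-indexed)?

U+0630 → 2-byte form D8 B0 at offsets 0–1.
U+0291 → 2-byte form CA 91 at offsets 2–3.
U+66A3 → 3-byte form E6 9A A3 at offsets 4–6.
Offset 6 falls in char 3's range; it's byte 3 of E6 9A A3 = 0xA3.

0xA3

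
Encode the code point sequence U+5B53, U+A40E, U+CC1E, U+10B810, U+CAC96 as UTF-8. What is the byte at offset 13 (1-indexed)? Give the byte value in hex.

1-indexed offset 13 is 0-indexed offset 12.
U+5B53 → 3-byte form E5 AD 93 at offsets 0–2.
U+A40E → 3-byte form EA 90 8E at offsets 3–5.
U+CC1E → 3-byte form EC B0 9E at offsets 6–8.
U+10B810 → 4-byte form F4 8B A0 90 at offsets 9–12.
Offset 12 falls in char 4's range; it's byte 4 of F4 8B A0 90 = 0x90.

0x90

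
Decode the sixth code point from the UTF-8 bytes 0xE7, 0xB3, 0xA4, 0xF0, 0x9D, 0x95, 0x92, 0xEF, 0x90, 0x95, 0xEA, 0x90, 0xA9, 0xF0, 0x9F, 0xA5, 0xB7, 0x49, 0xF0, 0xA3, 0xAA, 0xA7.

Offset 0: leading byte 0xE7 = 11100111 → 3-byte char #1 = E7 B3 A4.
Offset 3: leading byte 0xF0 = 11110000 → 4-byte char #2 = F0 9D 95 92.
Offset 7: leading byte 0xEF = 11101111 → 3-byte char #3 = EF 90 95.
Offset 10: leading byte 0xEA = 11101010 → 3-byte char #4 = EA 90 A9.
Offset 13: leading byte 0xF0 = 11110000 → 4-byte char #5 = F0 9F A5 B7.
Offset 17: leading byte 0x49 = 01001001 → 1-byte char #6 = 49.
Leading byte 0x49 = 01001001 matches 0xxxxxxx → 1-byte sequence.
Byte 1: 0x49 = 01001001, payload 1001001 (7 bits).
Concatenate: 1001001 = 0x49 (7 bits → U+0049).

U+0049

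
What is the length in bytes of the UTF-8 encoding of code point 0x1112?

3

U+1112 = 0x1112. UTF-8 uses 1 byte below 0x80, 2 below 0x800, 3 below 0x10000, 4 up to 0x10FFFF. 0x1112 is in U+0800–U+FFFF → 3 bytes.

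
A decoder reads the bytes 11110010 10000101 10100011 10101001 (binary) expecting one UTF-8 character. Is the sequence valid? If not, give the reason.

Leading byte 0xF2 = 11110010 → 4-byte form.
Continuation bytes 0x85=10000101, 0xA3=10100011, 0xA9=10101001 all match 10xxxxxx.
Decoded value 0x858E9 is ≥ 0x10000 (shortest form) and not a surrogate.

valid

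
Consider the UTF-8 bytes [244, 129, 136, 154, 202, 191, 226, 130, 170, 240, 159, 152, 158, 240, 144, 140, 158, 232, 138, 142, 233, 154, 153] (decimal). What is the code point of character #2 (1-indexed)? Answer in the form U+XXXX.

Offset 0: leading byte 0xF4 = 11110100 → 4-byte char #1 = F4 81 88 9A.
Offset 4: leading byte 0xCA = 11001010 → 2-byte char #2 = CA BF.
Leading byte 0xCA = 11001010 matches 110xxxxx → 2-byte sequence.
Byte 1: 0xCA = 11001010, payload 01010 (5 bits).
Byte 2: 0xBF = 10111111 (10xxxxxx ✓), payload 111111.
Concatenate: 01010111111 = 0x2BF (11 bits → U+02BF).

U+02BF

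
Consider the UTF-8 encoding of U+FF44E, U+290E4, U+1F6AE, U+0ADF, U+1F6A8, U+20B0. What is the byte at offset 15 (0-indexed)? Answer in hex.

U+FF44E → 4-byte form F3 BF 91 8E at offsets 0–3.
U+290E4 → 4-byte form F0 A9 83 A4 at offsets 4–7.
U+1F6AE → 4-byte form F0 9F 9A AE at offsets 8–11.
U+0ADF → 3-byte form E0 AB 9F at offsets 12–14.
U+1F6A8 → 4-byte form F0 9F 9A A8 at offsets 15–18.
Offset 15 falls in char 5's range; it's byte 1 of F0 9F 9A A8 = 0xF0.

0xF0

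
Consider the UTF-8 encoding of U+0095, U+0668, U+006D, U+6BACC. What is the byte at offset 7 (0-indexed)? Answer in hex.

U+0095 → 2-byte form C2 95 at offsets 0–1.
U+0668 → 2-byte form D9 A8 at offsets 2–3.
U+006D → 1-byte form 6D at offsets 4–4.
U+6BACC → 4-byte form F1 AB AB 8C at offsets 5–8.
Offset 7 falls in char 4's range; it's byte 3 of F1 AB AB 8C = 0xAB.

0xAB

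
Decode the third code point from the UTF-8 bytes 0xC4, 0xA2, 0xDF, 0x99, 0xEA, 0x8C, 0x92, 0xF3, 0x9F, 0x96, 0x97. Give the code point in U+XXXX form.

U+A312

Offset 0: leading byte 0xC4 = 11000100 → 2-byte char #1 = C4 A2.
Offset 2: leading byte 0xDF = 11011111 → 2-byte char #2 = DF 99.
Offset 4: leading byte 0xEA = 11101010 → 3-byte char #3 = EA 8C 92.
Leading byte 0xEA = 11101010 matches 1110xxxx → 3-byte sequence.
Byte 1: 0xEA = 11101010, payload 1010 (4 bits).
Byte 2: 0x8C = 10001100 (10xxxxxx ✓), payload 001100.
Byte 3: 0x92 = 10010010 (10xxxxxx ✓), payload 010010.
Concatenate: 1010001100010010 = 0xA312 (16 bits → U+A312).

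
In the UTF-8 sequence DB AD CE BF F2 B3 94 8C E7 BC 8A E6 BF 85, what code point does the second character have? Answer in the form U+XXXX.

U+03BF

Offset 0: leading byte 0xDB = 11011011 → 2-byte char #1 = DB AD.
Offset 2: leading byte 0xCE = 11001110 → 2-byte char #2 = CE BF.
Leading byte 0xCE = 11001110 matches 110xxxxx → 2-byte sequence.
Byte 1: 0xCE = 11001110, payload 01110 (5 bits).
Byte 2: 0xBF = 10111111 (10xxxxxx ✓), payload 111111.
Concatenate: 01110111111 = 0x3BF (11 bits → U+03BF).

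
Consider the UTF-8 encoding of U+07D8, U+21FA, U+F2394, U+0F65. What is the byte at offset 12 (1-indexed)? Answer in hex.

1-indexed offset 12 is 0-indexed offset 11.
U+07D8 → 2-byte form DF 98 at offsets 0–1.
U+21FA → 3-byte form E2 87 BA at offsets 2–4.
U+F2394 → 4-byte form F3 B2 8E 94 at offsets 5–8.
U+0F65 → 3-byte form E0 BD A5 at offsets 9–11.
Offset 11 falls in char 4's range; it's byte 3 of E0 BD A5 = 0xA5.

0xA5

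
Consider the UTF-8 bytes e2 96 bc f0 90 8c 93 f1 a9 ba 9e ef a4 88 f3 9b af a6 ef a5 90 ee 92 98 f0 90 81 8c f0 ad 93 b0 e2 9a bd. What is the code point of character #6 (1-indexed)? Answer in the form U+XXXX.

Offset 0: leading byte 0xE2 = 11100010 → 3-byte char #1 = E2 96 BC.
Offset 3: leading byte 0xF0 = 11110000 → 4-byte char #2 = F0 90 8C 93.
Offset 7: leading byte 0xF1 = 11110001 → 4-byte char #3 = F1 A9 BA 9E.
Offset 11: leading byte 0xEF = 11101111 → 3-byte char #4 = EF A4 88.
Offset 14: leading byte 0xF3 = 11110011 → 4-byte char #5 = F3 9B AF A6.
Offset 18: leading byte 0xEF = 11101111 → 3-byte char #6 = EF A5 90.
Leading byte 0xEF = 11101111 matches 1110xxxx → 3-byte sequence.
Byte 1: 0xEF = 11101111, payload 1111 (4 bits).
Byte 2: 0xA5 = 10100101 (10xxxxxx ✓), payload 100101.
Byte 3: 0x90 = 10010000 (10xxxxxx ✓), payload 010000.
Concatenate: 1111100101010000 = 0xF950 (16 bits → U+F950).

U+F950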